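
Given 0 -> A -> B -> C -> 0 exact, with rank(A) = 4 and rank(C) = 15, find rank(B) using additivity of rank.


For a short exact sequence 0 -> A -> B -> C -> 0,
rank is additive: rank(B) = rank(A) + rank(C).
rank(B) = 4 + 15 = 19

19


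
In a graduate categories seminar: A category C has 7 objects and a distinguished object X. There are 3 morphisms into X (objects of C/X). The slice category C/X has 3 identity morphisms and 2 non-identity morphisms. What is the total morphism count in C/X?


In the slice category C/X, objects are morphisms to X.
Identity morphisms: 3 (one per object of C/X).
Non-identity morphisms: 2.
Total = 3 + 2 = 5

5


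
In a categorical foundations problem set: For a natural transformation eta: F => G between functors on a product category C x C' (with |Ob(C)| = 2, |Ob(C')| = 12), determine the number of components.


A natural transformation eta: F => G assigns one component morphism per
object of the domain category.
The domain is the product category C x C', so
|Ob(C x C')| = |Ob(C)| * |Ob(C')| = 2 * 12 = 24.
Therefore eta has 24 component morphisms.

24


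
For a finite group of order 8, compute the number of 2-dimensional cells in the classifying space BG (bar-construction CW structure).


In the bar-construction CW model of BG, the n-cells are indexed by
n-tuples [g_1|...|g_n] of non-identity elements of G (degenerate
simplices with some g_i = e do not contribute cells), so there are
(|G| - 1)^n n-cells.
For dim = 2 with |G| = 8:
cells = (8 - 1)^2 = 7^2 = 49

49


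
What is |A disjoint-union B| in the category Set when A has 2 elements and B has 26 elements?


In Set, the coproduct A + B is the disjoint union.
|A + B| = |A| + |B| = 2 + 26 = 28

28


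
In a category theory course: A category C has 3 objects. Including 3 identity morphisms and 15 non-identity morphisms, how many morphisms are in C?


Each object has an identity morphism, giving 3 identities.
Adding the 15 non-identity morphisms:
Total = 3 + 15 = 18

18


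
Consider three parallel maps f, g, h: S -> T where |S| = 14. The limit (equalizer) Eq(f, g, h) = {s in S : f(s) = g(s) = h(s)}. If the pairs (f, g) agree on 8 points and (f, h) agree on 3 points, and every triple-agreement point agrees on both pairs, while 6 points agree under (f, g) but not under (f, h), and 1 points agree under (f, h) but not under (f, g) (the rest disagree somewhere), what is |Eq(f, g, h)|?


Eq(f, g, h) is the triple-agreement set: points in S where all three
maps take the same value. Using inclusion-exclusion on the pairwise data:
Pair (f, g) agrees on 8 points; pair (f, h) on 3 points.
Points agreeing under (f, g) but not (f, h) = 6; under (f, h) but not (f, g) = 1.
Triple-agreement = agreement-in-(f, g) minus points that agree under (f, g) but not (f, h):
|Eq(f, g, h)| = 8 - 6 = 2
(cross-check via (f, h): 3 - 1 = 2.)

2


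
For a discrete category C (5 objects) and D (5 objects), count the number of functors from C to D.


A functor from a discrete category C to D is determined by
where each object maps. Each of the 5 objects of C can map
to any of the 5 objects of D independently.
Number of functors = 5^5 = 3125

3125


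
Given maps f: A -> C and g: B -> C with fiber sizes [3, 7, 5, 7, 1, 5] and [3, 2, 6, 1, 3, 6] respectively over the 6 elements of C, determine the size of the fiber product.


The pullback A x_C B consists of pairs (a, b) with f(a) = g(b).
For each element c in C, the fiber product has |f^-1(c)| * |g^-1(c)| elements.
Summing over C: 3 * 3 + 7 * 2 + 5 * 6 + 7 * 1 + 1 * 3 + 5 * 6
= 9 + 14 + 30 + 7 + 3 + 30 = 93

93


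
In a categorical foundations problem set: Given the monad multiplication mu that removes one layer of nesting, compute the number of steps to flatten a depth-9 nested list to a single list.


Each application of mu: T^2 -> T removes one layer of nesting.
Starting at depth 9 (i.e., T^9(X)), we need to reach T(X).
Number of mu applications = 9 - 1 = 8

8


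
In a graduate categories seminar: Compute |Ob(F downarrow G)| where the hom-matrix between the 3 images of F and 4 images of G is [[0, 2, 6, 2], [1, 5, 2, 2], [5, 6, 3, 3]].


Objects of (F downarrow G) are triples (a, b, h: F(a)->G(b)).
The count equals the sum of all entries in the hom-matrix.
sum(row 0) = 10
sum(row 1) = 10
sum(row 2) = 17
Grand total = 37

37


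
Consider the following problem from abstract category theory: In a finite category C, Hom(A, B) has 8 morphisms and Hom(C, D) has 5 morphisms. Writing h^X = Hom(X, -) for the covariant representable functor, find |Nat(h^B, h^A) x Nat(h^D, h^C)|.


By the Yoneda lemma, Nat(h^B, h^A) is isomorphic to Hom(A, B),
so |Nat(h^B, h^A)| = |Hom(A, B)| and |Nat(h^D, h^C)| = |Hom(C, D)|.
|Hom(A, B)| = 8, |Hom(C, D)| = 5.
|Nat(h^B, h^A) x Nat(h^D, h^C)| = 8 * 5 = 40

40


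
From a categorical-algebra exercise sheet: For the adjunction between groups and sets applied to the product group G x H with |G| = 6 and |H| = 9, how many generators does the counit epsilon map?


The counit epsilon_K: F(U(K)) -> K of the Free-Forgetful adjunction
maps |K| generators of F(U(K)) into K. For K = G x H (the product group),
|G x H| = |G| * |H|.
Total generators mapped = 6 * 9 = 54.

54


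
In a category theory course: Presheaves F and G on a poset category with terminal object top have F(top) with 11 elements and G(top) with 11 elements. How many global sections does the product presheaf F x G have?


Global sections of a presheaf on a poset with terminal top satisfy
Gamma(H) ~ H(top). Presheaves admit pointwise products, so
(F x G)(top) = F(top) x G(top) (Cartesian product).
|Gamma(F x G)| = |F(top)| * |G(top)| = 11 * 11 = 121.

121


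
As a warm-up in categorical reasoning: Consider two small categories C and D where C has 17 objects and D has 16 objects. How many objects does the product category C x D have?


The product category C x D has objects that are pairs (c, d).
Number of pairs = |Ob(C)| * |Ob(D)| = 17 * 16 = 272

272


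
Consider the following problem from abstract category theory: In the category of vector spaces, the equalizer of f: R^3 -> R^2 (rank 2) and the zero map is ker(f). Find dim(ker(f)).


The equalizer of f and the zero map is ker(f).
By the rank-nullity theorem: dim(ker(f)) = dim(domain) - rank(f).
dim(ker(f)) = 3 - 2 = 1

1


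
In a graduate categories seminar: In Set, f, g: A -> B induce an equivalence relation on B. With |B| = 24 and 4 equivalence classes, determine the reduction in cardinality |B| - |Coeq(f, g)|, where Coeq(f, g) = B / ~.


The coequalizer Coeq(f, g) = B / ~ has one element per equivalence class.
|B| = 24, |Coeq(f, g)| = 4.
|B| - |Coeq(f, g)| = 24 - 4 = 20.

20


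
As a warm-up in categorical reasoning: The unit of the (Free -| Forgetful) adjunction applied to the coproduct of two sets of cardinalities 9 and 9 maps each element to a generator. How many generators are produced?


The unit eta_X: X -> U(F(X)) of the Free-Forgetful adjunction
maps each element of X to a generator of F(X). For X = S + T (disjoint
union in Set), |S + T| = |S| + |T|.
Total mappings = 9 + 9 = 18.

18


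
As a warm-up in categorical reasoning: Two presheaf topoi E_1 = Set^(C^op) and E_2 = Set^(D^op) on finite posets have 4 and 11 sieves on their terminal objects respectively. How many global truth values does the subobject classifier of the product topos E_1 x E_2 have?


In a product of presheaf topoi E_1 x E_2, the subobject classifier
is Omega = Omega_1 x Omega_2 (componentwise), so
|Omega(top)| = |Omega_1(top_1)| * |Omega_2(top_2)|.
= 4 * 11 = 44.

44


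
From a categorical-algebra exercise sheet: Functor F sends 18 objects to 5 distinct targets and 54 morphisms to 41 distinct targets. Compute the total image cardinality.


The image of F consists of distinct objects and distinct morphisms.
|Im(F)| on objects = 5
|Im(F)| on morphisms = 41
Total image cardinality = 5 + 41 = 46

46


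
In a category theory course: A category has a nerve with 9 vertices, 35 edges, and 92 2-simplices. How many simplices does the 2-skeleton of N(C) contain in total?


The 2-skeleton of the nerve N(C) consists of simplices in dimensions 0, 1, 2:
  |N(C)_0| = 9 (objects)
  |N(C)_1| = 35 (morphisms)
  |N(C)_2| = 92 (composable pairs)
Total = 9 + 35 + 92 = 136

136


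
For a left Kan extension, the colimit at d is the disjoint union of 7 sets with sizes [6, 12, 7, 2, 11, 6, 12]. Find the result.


Pointwise, the left Kan extension (Lan_F H)(d) is the colimit, indexed
by the comma category (F downarrow d), of H composed with the
projection (F downarrow d) -> C. Here that colimit is given
as a coproduct (disjoint union) of sets, so its cardinality is the
sum of the sizes of the summands.
Coproduct of sets with sizes: 6 + 12 + 7 + 2 + 11 + 6 + 12
= 56

56


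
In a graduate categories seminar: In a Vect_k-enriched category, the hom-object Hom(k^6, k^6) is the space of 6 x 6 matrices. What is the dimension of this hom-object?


In Vect-enriched categories, Hom(k^n, k^m) is the space of m x n matrices.
dim(Hom(k^6, k^6)) = 6 * 6 = 36

36


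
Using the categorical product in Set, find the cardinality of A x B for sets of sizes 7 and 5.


In Set, the product A x B is the Cartesian product.
By the universal property, |A x B| = |A| * |B|.
|A x B| = 7 * 5 = 35

35


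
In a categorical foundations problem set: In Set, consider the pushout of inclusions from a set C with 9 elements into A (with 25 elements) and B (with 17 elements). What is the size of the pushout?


The pushout A +_C B identifies the images of C in A and B.
|A +_C B| = |A| + |B| - |C| (for injections).
= 25 + 17 - 9 = 33

33


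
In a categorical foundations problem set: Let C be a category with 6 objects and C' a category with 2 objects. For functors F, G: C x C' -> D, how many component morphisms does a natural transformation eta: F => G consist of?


A natural transformation eta: F => G assigns one component morphism per
object of the domain category.
The domain is the product category C x C', so
|Ob(C x C')| = |Ob(C)| * |Ob(C')| = 6 * 2 = 12.
Therefore eta has 12 component morphisms.

12


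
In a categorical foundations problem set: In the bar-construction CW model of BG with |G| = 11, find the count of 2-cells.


In the bar-construction CW model of BG, the n-cells are indexed by
n-tuples [g_1|...|g_n] of non-identity elements of G (degenerate
simplices with some g_i = e do not contribute cells), so there are
(|G| - 1)^n n-cells.
For dim = 2 with |G| = 11:
cells = (11 - 1)^2 = 10^2 = 100

100


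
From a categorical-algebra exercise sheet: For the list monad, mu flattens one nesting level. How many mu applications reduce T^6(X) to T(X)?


Each application of mu: T^2 -> T removes one layer of nesting.
Starting at depth 6 (i.e., T^6(X)), we need to reach T(X).
Number of mu applications = 6 - 1 = 5

5


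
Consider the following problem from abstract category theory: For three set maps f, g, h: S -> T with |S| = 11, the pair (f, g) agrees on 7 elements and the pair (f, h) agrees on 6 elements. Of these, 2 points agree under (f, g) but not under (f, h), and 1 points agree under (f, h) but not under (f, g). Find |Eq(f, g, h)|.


Eq(f, g, h) is the triple-agreement set: points in S where all three
maps take the same value. Using inclusion-exclusion on the pairwise data:
Pair (f, g) agrees on 7 points; pair (f, h) on 6 points.
Points agreeing under (f, g) but not (f, h) = 2; under (f, h) but not (f, g) = 1.
Triple-agreement = agreement-in-(f, g) minus points that agree under (f, g) but not (f, h):
|Eq(f, g, h)| = 7 - 2 = 5
(cross-check via (f, h): 6 - 1 = 5.)

5


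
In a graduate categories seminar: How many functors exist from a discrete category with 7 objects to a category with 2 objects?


A functor from a discrete category C to D is determined by
where each object maps. Each of the 7 objects of C can map
to any of the 2 objects of D independently.
Number of functors = 2^7 = 128

128


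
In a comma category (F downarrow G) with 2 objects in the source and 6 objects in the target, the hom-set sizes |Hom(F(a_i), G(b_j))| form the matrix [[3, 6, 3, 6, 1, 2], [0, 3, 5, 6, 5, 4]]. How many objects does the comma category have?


Objects of (F downarrow G) are triples (a, b, h: F(a)->G(b)).
The count equals the sum of all entries in the hom-matrix.
sum(row 0) = 21
sum(row 1) = 23
Grand total = 44

44


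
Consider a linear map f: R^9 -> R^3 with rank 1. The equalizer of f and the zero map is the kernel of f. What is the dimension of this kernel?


The equalizer of f and the zero map is ker(f).
By the rank-nullity theorem: dim(ker(f)) = dim(domain) - rank(f).
dim(ker(f)) = 9 - 1 = 8

8


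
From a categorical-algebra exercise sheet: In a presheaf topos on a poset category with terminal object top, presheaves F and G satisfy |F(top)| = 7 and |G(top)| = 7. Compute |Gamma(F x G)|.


Global sections of a presheaf on a poset with terminal top satisfy
Gamma(H) ~ H(top). Presheaves admit pointwise products, so
(F x G)(top) = F(top) x G(top) (Cartesian product).
|Gamma(F x G)| = |F(top)| * |G(top)| = 7 * 7 = 49.

49


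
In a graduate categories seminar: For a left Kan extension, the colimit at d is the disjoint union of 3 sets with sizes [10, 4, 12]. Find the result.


Pointwise, the left Kan extension (Lan_F H)(d) is the colimit, indexed
by the comma category (F downarrow d), of H composed with the
projection (F downarrow d) -> C. Here that colimit is given
as a coproduct (disjoint union) of sets, so its cardinality is the
sum of the sizes of the summands.
Coproduct of sets with sizes: 10 + 4 + 12
= 26

26


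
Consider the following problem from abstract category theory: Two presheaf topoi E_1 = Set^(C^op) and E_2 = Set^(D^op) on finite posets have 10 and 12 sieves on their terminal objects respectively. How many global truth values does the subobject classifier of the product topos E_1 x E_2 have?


In a product of presheaf topoi E_1 x E_2, the subobject classifier
is Omega = Omega_1 x Omega_2 (componentwise), so
|Omega(top)| = |Omega_1(top_1)| * |Omega_2(top_2)|.
= 10 * 12 = 120.

120


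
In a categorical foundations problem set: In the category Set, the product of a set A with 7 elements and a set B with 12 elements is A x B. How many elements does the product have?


In Set, the product A x B is the Cartesian product.
By the universal property, |A x B| = |A| * |B|.
|A x B| = 7 * 12 = 84

84


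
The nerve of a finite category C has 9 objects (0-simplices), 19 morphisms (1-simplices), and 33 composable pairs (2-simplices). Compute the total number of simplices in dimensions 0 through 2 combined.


The 2-skeleton of the nerve N(C) consists of simplices in dimensions 0, 1, 2:
  |N(C)_0| = 9 (objects)
  |N(C)_1| = 19 (morphisms)
  |N(C)_2| = 33 (composable pairs)
Total = 9 + 19 + 33 = 61

61


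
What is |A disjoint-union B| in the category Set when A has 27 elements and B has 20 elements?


In Set, the coproduct A + B is the disjoint union.
|A + B| = |A| + |B| = 27 + 20 = 47

47


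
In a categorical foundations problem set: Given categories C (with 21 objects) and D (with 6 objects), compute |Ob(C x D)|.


The product category C x D has objects that are pairs (c, d).
Number of pairs = |Ob(C)| * |Ob(D)| = 21 * 6 = 126

126


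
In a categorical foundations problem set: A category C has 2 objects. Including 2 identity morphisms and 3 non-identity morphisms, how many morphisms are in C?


Each object has an identity morphism, giving 2 identities.
Adding the 3 non-identity morphisms:
Total = 2 + 3 = 5

5


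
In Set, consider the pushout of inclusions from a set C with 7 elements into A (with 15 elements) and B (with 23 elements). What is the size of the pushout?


The pushout A +_C B identifies the images of C in A and B.
|A +_C B| = |A| + |B| - |C| (for injections).
= 15 + 23 - 7 = 31

31


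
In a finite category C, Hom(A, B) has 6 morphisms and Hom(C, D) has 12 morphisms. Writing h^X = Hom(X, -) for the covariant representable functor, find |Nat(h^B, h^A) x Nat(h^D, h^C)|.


By the Yoneda lemma, Nat(h^B, h^A) is isomorphic to Hom(A, B),
so |Nat(h^B, h^A)| = |Hom(A, B)| and |Nat(h^D, h^C)| = |Hom(C, D)|.
|Hom(A, B)| = 6, |Hom(C, D)| = 12.
|Nat(h^B, h^A) x Nat(h^D, h^C)| = 6 * 12 = 72

72


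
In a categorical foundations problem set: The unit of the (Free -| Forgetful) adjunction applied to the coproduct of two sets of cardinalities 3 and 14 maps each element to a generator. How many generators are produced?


The unit eta_X: X -> U(F(X)) of the Free-Forgetful adjunction
maps each element of X to a generator of F(X). For X = S + T (disjoint
union in Set), |S + T| = |S| + |T|.
Total mappings = 3 + 14 = 17.

17


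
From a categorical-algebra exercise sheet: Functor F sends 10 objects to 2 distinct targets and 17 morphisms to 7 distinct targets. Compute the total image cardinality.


The image of F consists of distinct objects and distinct morphisms.
|Im(F)| on objects = 2
|Im(F)| on morphisms = 7
Total image cardinality = 2 + 7 = 9

9


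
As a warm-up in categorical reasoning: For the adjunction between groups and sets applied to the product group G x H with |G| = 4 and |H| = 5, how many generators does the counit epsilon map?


The counit epsilon_K: F(U(K)) -> K of the Free-Forgetful adjunction
maps |K| generators of F(U(K)) into K. For K = G x H (the product group),
|G x H| = |G| * |H|.
Total generators mapped = 4 * 5 = 20.

20


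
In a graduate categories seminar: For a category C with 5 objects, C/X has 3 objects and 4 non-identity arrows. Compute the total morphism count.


In the slice category C/X, objects are morphisms to X.
Identity morphisms: 3 (one per object of C/X).
Non-identity morphisms: 4.
Total = 3 + 4 = 7

7


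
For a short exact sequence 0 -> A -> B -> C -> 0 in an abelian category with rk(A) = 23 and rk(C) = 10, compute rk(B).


For a short exact sequence 0 -> A -> B -> C -> 0,
rank is additive: rank(B) = rank(A) + rank(C).
rank(B) = 23 + 10 = 33

33


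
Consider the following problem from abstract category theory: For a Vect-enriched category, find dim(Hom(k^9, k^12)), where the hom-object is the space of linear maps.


In Vect-enriched categories, Hom(k^n, k^m) is the space of m x n matrices.
dim(Hom(k^9, k^12)) = 12 * 9 = 108

108


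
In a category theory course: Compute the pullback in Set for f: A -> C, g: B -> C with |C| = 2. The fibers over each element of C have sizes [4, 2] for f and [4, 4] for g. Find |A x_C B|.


The pullback A x_C B consists of pairs (a, b) with f(a) = g(b).
For each element c in C, the fiber product has |f^-1(c)| * |g^-1(c)| elements.
Summing over C: 4 * 4 + 2 * 4
= 16 + 8 = 24

24


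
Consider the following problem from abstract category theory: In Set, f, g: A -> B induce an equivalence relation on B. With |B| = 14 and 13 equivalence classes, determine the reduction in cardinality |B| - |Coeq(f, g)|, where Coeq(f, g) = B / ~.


The coequalizer Coeq(f, g) = B / ~ has one element per equivalence class.
|B| = 14, |Coeq(f, g)| = 13.
|B| - |Coeq(f, g)| = 14 - 13 = 1.

1


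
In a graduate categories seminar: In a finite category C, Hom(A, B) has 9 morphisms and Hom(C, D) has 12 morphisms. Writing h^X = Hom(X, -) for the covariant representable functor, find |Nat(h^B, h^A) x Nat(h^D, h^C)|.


By the Yoneda lemma, Nat(h^B, h^A) is isomorphic to Hom(A, B),
so |Nat(h^B, h^A)| = |Hom(A, B)| and |Nat(h^D, h^C)| = |Hom(C, D)|.
|Hom(A, B)| = 9, |Hom(C, D)| = 12.
|Nat(h^B, h^A) x Nat(h^D, h^C)| = 9 * 12 = 108

108


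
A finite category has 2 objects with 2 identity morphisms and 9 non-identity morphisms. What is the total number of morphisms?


Each object has an identity morphism, giving 2 identities.
Adding the 9 non-identity morphisms:
Total = 2 + 9 = 11

11


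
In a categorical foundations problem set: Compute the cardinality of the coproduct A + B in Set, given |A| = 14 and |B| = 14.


In Set, the coproduct A + B is the disjoint union.
|A + B| = |A| + |B| = 14 + 14 = 28

28


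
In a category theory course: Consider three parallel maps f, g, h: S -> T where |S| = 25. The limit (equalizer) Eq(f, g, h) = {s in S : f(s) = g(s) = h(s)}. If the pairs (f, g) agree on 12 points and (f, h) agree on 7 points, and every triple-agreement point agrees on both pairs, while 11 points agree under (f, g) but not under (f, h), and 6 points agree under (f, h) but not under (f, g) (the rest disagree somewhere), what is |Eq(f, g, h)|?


Eq(f, g, h) is the triple-agreement set: points in S where all three
maps take the same value. Using inclusion-exclusion on the pairwise data:
Pair (f, g) agrees on 12 points; pair (f, h) on 7 points.
Points agreeing under (f, g) but not (f, h) = 11; under (f, h) but not (f, g) = 6.
Triple-agreement = agreement-in-(f, g) minus points that agree under (f, g) but not (f, h):
|Eq(f, g, h)| = 12 - 11 = 1
(cross-check via (f, h): 7 - 6 = 1.)

1


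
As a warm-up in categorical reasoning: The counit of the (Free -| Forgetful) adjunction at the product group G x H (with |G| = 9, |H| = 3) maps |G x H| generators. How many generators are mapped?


The counit epsilon_K: F(U(K)) -> K of the Free-Forgetful adjunction
maps |K| generators of F(U(K)) into K. For K = G x H (the product group),
|G x H| = |G| * |H|.
Total generators mapped = 9 * 3 = 27.

27


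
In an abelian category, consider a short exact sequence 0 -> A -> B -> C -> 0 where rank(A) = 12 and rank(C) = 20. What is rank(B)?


For a short exact sequence 0 -> A -> B -> C -> 0,
rank is additive: rank(B) = rank(A) + rank(C).
rank(B) = 12 + 20 = 32

32


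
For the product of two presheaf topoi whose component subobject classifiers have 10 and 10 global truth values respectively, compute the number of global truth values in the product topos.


In a product of presheaf topoi E_1 x E_2, the subobject classifier
is Omega = Omega_1 x Omega_2 (componentwise), so
|Omega(top)| = |Omega_1(top_1)| * |Omega_2(top_2)|.
= 10 * 10 = 100.

100


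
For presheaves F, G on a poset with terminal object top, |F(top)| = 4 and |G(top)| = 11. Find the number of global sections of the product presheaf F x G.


Global sections of a presheaf on a poset with terminal top satisfy
Gamma(H) ~ H(top). Presheaves admit pointwise products, so
(F x G)(top) = F(top) x G(top) (Cartesian product).
|Gamma(F x G)| = |F(top)| * |G(top)| = 4 * 11 = 44.

44


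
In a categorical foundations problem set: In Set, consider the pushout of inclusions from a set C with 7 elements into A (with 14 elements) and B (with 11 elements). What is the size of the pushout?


The pushout A +_C B identifies the images of C in A and B.
|A +_C B| = |A| + |B| - |C| (for injections).
= 14 + 11 - 7 = 18

18


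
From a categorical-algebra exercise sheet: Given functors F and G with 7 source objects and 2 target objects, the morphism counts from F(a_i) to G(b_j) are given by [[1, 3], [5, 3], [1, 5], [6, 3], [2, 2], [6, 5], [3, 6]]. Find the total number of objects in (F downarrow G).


Objects of (F downarrow G) are triples (a, b, h: F(a)->G(b)).
The count equals the sum of all entries in the hom-matrix.
sum(row 0) = 4
sum(row 1) = 8
sum(row 2) = 6
sum(row 3) = 9
sum(row 4) = 4
sum(row 5) = 11
sum(row 6) = 9
Grand total = 51

51


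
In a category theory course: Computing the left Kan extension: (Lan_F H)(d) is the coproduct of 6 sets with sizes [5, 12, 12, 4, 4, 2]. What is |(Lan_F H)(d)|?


Pointwise, the left Kan extension (Lan_F H)(d) is the colimit, indexed
by the comma category (F downarrow d), of H composed with the
projection (F downarrow d) -> C. Here that colimit is given
as a coproduct (disjoint union) of sets, so its cardinality is the
sum of the sizes of the summands.
Coproduct of sets with sizes: 5 + 12 + 12 + 4 + 4 + 2
= 39

39


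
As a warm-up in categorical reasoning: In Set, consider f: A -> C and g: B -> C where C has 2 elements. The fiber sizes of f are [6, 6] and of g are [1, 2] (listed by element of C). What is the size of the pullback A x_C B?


The pullback A x_C B consists of pairs (a, b) with f(a) = g(b).
For each element c in C, the fiber product has |f^-1(c)| * |g^-1(c)| elements.
Summing over C: 6 * 1 + 6 * 2
= 6 + 12 = 18

18


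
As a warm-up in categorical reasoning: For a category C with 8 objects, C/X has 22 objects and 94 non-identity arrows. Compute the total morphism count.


In the slice category C/X, objects are morphisms to X.
Identity morphisms: 22 (one per object of C/X).
Non-identity morphisms: 94.
Total = 22 + 94 = 116

116


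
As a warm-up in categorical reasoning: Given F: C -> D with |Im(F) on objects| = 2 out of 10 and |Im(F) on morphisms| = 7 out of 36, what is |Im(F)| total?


The image of F consists of distinct objects and distinct morphisms.
|Im(F)| on objects = 2
|Im(F)| on morphisms = 7
Total image cardinality = 2 + 7 = 9

9


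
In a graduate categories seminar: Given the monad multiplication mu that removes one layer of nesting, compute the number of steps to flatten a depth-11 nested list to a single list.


Each application of mu: T^2 -> T removes one layer of nesting.
Starting at depth 11 (i.e., T^11(X)), we need to reach T(X).
Number of mu applications = 11 - 1 = 10

10


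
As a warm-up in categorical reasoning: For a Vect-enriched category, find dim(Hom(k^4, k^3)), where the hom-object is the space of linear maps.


In Vect-enriched categories, Hom(k^n, k^m) is the space of m x n matrices.
dim(Hom(k^4, k^3)) = 3 * 4 = 12

12


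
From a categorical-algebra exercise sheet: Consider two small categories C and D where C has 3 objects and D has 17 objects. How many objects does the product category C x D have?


The product category C x D has objects that are pairs (c, d).
Number of pairs = |Ob(C)| * |Ob(D)| = 3 * 17 = 51

51


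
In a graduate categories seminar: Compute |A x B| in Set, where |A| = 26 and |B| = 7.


In Set, the product A x B is the Cartesian product.
By the universal property, |A x B| = |A| * |B|.
|A x B| = 26 * 7 = 182

182


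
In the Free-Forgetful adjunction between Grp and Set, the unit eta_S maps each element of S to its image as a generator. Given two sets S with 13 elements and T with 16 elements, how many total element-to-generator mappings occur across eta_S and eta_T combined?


The unit eta_X: X -> U(F(X)) of the Free-Forgetful adjunction
maps each element of X to a generator of F(X). For X = S + T (disjoint
union in Set), |S + T| = |S| + |T|.
Total mappings = 13 + 16 = 29.

29


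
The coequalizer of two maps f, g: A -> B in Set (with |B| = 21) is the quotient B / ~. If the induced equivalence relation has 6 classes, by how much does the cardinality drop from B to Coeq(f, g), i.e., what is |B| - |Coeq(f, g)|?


The coequalizer Coeq(f, g) = B / ~ has one element per equivalence class.
|B| = 21, |Coeq(f, g)| = 6.
|B| - |Coeq(f, g)| = 21 - 6 = 15.

15


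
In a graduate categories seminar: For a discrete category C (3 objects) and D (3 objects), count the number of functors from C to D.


A functor from a discrete category C to D is determined by
where each object maps. Each of the 3 objects of C can map
to any of the 3 objects of D independently.
Number of functors = 3^3 = 27

27


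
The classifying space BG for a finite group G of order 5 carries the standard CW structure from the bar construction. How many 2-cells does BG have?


In the bar-construction CW model of BG, the n-cells are indexed by
n-tuples [g_1|...|g_n] of non-identity elements of G (degenerate
simplices with some g_i = e do not contribute cells), so there are
(|G| - 1)^n n-cells.
For dim = 2 with |G| = 5:
cells = (5 - 1)^2 = 4^2 = 16

16


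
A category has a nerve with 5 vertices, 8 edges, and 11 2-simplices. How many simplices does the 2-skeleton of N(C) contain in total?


The 2-skeleton of the nerve N(C) consists of simplices in dimensions 0, 1, 2:
  |N(C)_0| = 5 (objects)
  |N(C)_1| = 8 (morphisms)
  |N(C)_2| = 11 (composable pairs)
Total = 5 + 8 + 11 = 24

24


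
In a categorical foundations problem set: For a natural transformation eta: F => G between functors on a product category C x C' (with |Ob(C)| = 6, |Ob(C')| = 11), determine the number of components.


A natural transformation eta: F => G assigns one component morphism per
object of the domain category.
The domain is the product category C x C', so
|Ob(C x C')| = |Ob(C)| * |Ob(C')| = 6 * 11 = 66.
Therefore eta has 66 component morphisms.

66


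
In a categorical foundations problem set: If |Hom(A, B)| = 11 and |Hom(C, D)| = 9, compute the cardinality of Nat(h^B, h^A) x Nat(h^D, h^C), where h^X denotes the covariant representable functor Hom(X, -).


By the Yoneda lemma, Nat(h^B, h^A) is isomorphic to Hom(A, B),
so |Nat(h^B, h^A)| = |Hom(A, B)| and |Nat(h^D, h^C)| = |Hom(C, D)|.
|Hom(A, B)| = 11, |Hom(C, D)| = 9.
|Nat(h^B, h^A) x Nat(h^D, h^C)| = 11 * 9 = 99

99


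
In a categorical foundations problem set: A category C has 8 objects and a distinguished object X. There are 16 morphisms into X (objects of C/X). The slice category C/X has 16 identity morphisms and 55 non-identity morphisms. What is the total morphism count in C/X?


In the slice category C/X, objects are morphisms to X.
Identity morphisms: 16 (one per object of C/X).
Non-identity morphisms: 55.
Total = 16 + 55 = 71

71


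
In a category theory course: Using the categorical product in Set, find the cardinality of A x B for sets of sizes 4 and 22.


In Set, the product A x B is the Cartesian product.
By the universal property, |A x B| = |A| * |B|.
|A x B| = 4 * 22 = 88

88


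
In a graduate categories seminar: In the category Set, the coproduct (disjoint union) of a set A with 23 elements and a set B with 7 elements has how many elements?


In Set, the coproduct A + B is the disjoint union.
|A + B| = |A| + |B| = 23 + 7 = 30

30


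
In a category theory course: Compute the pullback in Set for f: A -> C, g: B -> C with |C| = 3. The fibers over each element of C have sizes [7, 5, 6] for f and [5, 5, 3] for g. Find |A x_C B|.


The pullback A x_C B consists of pairs (a, b) with f(a) = g(b).
For each element c in C, the fiber product has |f^-1(c)| * |g^-1(c)| elements.
Summing over C: 7 * 5 + 5 * 5 + 6 * 3
= 35 + 25 + 18 = 78

78


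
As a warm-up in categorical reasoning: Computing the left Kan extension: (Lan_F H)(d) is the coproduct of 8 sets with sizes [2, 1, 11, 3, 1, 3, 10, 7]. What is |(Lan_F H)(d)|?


Pointwise, the left Kan extension (Lan_F H)(d) is the colimit, indexed
by the comma category (F downarrow d), of H composed with the
projection (F downarrow d) -> C. Here that colimit is given
as a coproduct (disjoint union) of sets, so its cardinality is the
sum of the sizes of the summands.
Coproduct of sets with sizes: 2 + 1 + 11 + 3 + 1 + 3 + 10 + 7
= 38

38


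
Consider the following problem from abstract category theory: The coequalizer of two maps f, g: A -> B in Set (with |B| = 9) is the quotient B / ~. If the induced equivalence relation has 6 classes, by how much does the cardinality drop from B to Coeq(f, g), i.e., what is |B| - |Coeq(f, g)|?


The coequalizer Coeq(f, g) = B / ~ has one element per equivalence class.
|B| = 9, |Coeq(f, g)| = 6.
|B| - |Coeq(f, g)| = 9 - 6 = 3.

3


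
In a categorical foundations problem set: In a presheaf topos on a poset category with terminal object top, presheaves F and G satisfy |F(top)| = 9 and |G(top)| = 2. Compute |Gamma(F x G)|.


Global sections of a presheaf on a poset with terminal top satisfy
Gamma(H) ~ H(top). Presheaves admit pointwise products, so
(F x G)(top) = F(top) x G(top) (Cartesian product).
|Gamma(F x G)| = |F(top)| * |G(top)| = 9 * 2 = 18.

18


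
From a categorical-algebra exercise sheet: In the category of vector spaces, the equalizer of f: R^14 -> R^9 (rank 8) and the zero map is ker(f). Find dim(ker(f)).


The equalizer of f and the zero map is ker(f).
By the rank-nullity theorem: dim(ker(f)) = dim(domain) - rank(f).
dim(ker(f)) = 14 - 8 = 6

6


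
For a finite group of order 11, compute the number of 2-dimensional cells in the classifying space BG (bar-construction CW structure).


In the bar-construction CW model of BG, the n-cells are indexed by
n-tuples [g_1|...|g_n] of non-identity elements of G (degenerate
simplices with some g_i = e do not contribute cells), so there are
(|G| - 1)^n n-cells.
For dim = 2 with |G| = 11:
cells = (11 - 1)^2 = 10^2 = 100

100


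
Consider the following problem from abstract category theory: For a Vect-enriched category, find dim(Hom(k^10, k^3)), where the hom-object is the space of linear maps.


In Vect-enriched categories, Hom(k^n, k^m) is the space of m x n matrices.
dim(Hom(k^10, k^3)) = 3 * 10 = 30

30


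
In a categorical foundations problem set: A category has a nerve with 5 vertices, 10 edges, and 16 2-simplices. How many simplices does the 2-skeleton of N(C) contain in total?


The 2-skeleton of the nerve N(C) consists of simplices in dimensions 0, 1, 2:
  |N(C)_0| = 5 (objects)
  |N(C)_1| = 10 (morphisms)
  |N(C)_2| = 16 (composable pairs)
Total = 5 + 10 + 16 = 31

31


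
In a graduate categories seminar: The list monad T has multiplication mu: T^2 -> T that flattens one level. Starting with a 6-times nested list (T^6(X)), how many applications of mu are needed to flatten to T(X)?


Each application of mu: T^2 -> T removes one layer of nesting.
Starting at depth 6 (i.e., T^6(X)), we need to reach T(X).
Number of mu applications = 6 - 1 = 5

5


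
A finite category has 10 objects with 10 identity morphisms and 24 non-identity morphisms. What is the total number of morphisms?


Each object has an identity morphism, giving 10 identities.
Adding the 24 non-identity morphisms:
Total = 10 + 24 = 34

34


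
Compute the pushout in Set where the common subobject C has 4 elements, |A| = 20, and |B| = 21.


The pushout A +_C B identifies the images of C in A and B.
|A +_C B| = |A| + |B| - |C| (for injections).
= 20 + 21 - 4 = 37

37


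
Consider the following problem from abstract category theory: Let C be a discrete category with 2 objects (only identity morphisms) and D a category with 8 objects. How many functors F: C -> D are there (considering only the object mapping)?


A functor from a discrete category C to D is determined by
where each object maps. Each of the 2 objects of C can map
to any of the 8 objects of D independently.
Number of functors = 8^2 = 64

64


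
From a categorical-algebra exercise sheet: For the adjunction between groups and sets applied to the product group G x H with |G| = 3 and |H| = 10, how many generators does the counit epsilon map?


The counit epsilon_K: F(U(K)) -> K of the Free-Forgetful adjunction
maps |K| generators of F(U(K)) into K. For K = G x H (the product group),
|G x H| = |G| * |H|.
Total generators mapped = 3 * 10 = 30.

30


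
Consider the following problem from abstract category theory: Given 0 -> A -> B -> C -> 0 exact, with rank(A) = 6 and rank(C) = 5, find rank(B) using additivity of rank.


For a short exact sequence 0 -> A -> B -> C -> 0,
rank is additive: rank(B) = rank(A) + rank(C).
rank(B) = 6 + 5 = 11

11


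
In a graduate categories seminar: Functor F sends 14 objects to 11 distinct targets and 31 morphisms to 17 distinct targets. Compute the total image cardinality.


The image of F consists of distinct objects and distinct morphisms.
|Im(F)| on objects = 11
|Im(F)| on morphisms = 17
Total image cardinality = 11 + 17 = 28

28


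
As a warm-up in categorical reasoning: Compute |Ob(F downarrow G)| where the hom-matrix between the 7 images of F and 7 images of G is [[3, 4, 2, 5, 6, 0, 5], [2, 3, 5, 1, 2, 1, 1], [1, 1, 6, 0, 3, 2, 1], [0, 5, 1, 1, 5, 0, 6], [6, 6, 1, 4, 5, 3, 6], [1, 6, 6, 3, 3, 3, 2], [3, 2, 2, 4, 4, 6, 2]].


Objects of (F downarrow G) are triples (a, b, h: F(a)->G(b)).
The count equals the sum of all entries in the hom-matrix.
sum(row 0) = 25
sum(row 1) = 15
sum(row 2) = 14
sum(row 3) = 18
sum(row 4) = 31
sum(row 5) = 24
sum(row 6) = 23
Grand total = 150

150


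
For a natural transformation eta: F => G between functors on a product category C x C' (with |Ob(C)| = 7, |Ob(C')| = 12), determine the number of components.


A natural transformation eta: F => G assigns one component morphism per
object of the domain category.
The domain is the product category C x C', so
|Ob(C x C')| = |Ob(C)| * |Ob(C')| = 7 * 12 = 84.
Therefore eta has 84 component morphisms.

84


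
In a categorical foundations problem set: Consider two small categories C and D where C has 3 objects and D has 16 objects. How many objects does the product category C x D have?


The product category C x D has objects that are pairs (c, d).
Number of pairs = |Ob(C)| * |Ob(D)| = 3 * 16 = 48

48


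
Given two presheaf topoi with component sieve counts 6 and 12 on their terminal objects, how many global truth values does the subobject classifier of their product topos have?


In a product of presheaf topoi E_1 x E_2, the subobject classifier
is Omega = Omega_1 x Omega_2 (componentwise), so
|Omega(top)| = |Omega_1(top_1)| * |Omega_2(top_2)|.
= 6 * 12 = 72.

72


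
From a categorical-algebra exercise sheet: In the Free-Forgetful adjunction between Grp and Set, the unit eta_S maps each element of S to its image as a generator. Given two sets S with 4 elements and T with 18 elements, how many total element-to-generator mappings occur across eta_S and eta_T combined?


The unit eta_X: X -> U(F(X)) of the Free-Forgetful adjunction
maps each element of X to a generator of F(X). For X = S + T (disjoint
union in Set), |S + T| = |S| + |T|.
Total mappings = 4 + 18 = 22.

22


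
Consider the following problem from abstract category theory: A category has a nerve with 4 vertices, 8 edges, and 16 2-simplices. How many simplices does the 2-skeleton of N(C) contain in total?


The 2-skeleton of the nerve N(C) consists of simplices in dimensions 0, 1, 2:
  |N(C)_0| = 4 (objects)
  |N(C)_1| = 8 (morphisms)
  |N(C)_2| = 16 (composable pairs)
Total = 4 + 8 + 16 = 28

28


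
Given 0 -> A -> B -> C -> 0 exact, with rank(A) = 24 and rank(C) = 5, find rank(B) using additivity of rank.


For a short exact sequence 0 -> A -> B -> C -> 0,
rank is additive: rank(B) = rank(A) + rank(C).
rank(B) = 24 + 5 = 29

29


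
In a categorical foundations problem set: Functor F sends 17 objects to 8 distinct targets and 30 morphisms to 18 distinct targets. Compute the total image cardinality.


The image of F consists of distinct objects and distinct morphisms.
|Im(F)| on objects = 8
|Im(F)| on morphisms = 18
Total image cardinality = 8 + 18 = 26

26


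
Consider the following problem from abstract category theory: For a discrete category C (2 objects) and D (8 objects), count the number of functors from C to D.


A functor from a discrete category C to D is determined by
where each object maps. Each of the 2 objects of C can map
to any of the 8 objects of D independently.
Number of functors = 8^2 = 64

64


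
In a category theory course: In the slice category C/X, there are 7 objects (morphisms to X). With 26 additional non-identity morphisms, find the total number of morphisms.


In the slice category C/X, objects are morphisms to X.
Identity morphisms: 7 (one per object of C/X).
Non-identity morphisms: 26.
Total = 7 + 26 = 33

33


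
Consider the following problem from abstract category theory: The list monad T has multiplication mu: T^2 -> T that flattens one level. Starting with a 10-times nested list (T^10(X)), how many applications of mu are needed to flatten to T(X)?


Each application of mu: T^2 -> T removes one layer of nesting.
Starting at depth 10 (i.e., T^10(X)), we need to reach T(X).
Number of mu applications = 10 - 1 = 9

9


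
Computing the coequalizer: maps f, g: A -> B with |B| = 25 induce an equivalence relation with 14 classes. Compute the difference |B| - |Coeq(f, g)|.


The coequalizer Coeq(f, g) = B / ~ has one element per equivalence class.
|B| = 25, |Coeq(f, g)| = 14.
|B| - |Coeq(f, g)| = 25 - 14 = 11.

11
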